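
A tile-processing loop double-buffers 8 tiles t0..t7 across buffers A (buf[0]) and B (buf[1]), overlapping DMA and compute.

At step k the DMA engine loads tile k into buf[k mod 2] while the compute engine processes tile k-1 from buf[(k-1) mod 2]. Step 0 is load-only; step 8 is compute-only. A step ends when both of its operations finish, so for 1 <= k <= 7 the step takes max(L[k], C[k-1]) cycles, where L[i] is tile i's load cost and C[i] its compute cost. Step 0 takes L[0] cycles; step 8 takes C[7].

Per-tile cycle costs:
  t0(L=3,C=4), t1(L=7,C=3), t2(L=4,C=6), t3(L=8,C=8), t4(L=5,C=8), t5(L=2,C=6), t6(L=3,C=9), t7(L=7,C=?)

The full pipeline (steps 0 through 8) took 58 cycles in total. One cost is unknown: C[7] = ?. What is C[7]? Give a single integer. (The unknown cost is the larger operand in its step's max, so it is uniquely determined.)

step 0: dur = L[0]=3 = 3
step 1: dur = max(L[1]=7, C[0]=4) = 7
step 2: dur = max(L[2]=4, C[1]=3) = 4
step 3: dur = max(L[3]=8, C[2]=6) = 8
step 4: dur = max(L[4]=5, C[3]=8) = 8
step 5: dur = max(L[5]=2, C[4]=8) = 8
step 6: dur = max(L[6]=3, C[5]=6) = 6
step 7: dur = max(L[7]=7, C[6]=9) = 9
step 8: dur = C[7]=? = C[7]  (unknown; binding)
sum of known step durations = 53
dur[8] = total - known = 58 - 53 = 5
C[7] is the binding max in step 8, so C[7] = dur[8] = 5

C[7] = 5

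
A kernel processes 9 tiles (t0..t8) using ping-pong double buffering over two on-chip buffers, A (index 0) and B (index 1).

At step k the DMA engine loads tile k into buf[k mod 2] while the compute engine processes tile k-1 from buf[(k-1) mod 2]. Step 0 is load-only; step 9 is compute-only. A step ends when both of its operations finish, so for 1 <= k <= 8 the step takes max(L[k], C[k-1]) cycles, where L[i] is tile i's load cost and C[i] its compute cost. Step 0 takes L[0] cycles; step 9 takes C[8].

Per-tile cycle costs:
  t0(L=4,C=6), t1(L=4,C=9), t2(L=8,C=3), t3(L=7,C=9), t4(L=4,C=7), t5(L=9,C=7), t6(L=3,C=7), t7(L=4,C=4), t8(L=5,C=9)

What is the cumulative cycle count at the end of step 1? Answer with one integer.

step 0: L[0]=4 → dur=4, Σ=4 | A=load:t0 B=idle [load-only]
step 1: L[1]=4 C[0]=6 → dur=6, Σ=10 | A=compute:t0 B=load:t1 [compute-bound]
step 2: L[2]=8 C[1]=9 → dur=9, Σ=19 | A=load:t2 B=compute:t1 [compute-bound]
step 3: L[3]=7 C[2]=3 → dur=7, Σ=26 | A=compute:t2 B=load:t3 [load-bound]
step 4: L[4]=4 C[3]=9 → dur=9, Σ=35 | A=load:t4 B=compute:t3 [compute-bound]
step 5: L[5]=9 C[4]=7 → dur=9, Σ=44 | A=compute:t4 B=load:t5 [load-bound]
step 6: L[6]=3 C[5]=7 → dur=7, Σ=51 | A=load:t6 B=compute:t5 [compute-bound]
step 7: L[7]=4 C[6]=7 → dur=7, Σ=58 | A=compute:t6 B=load:t7 [compute-bound]
step 8: L[8]=5 C[7]=4 → dur=5, Σ=63 | A=load:t8 B=compute:t7 [load-bound]
step 9: C[8]=9 → dur=9, Σ=72 | A=compute:t8 B=idle [compute-only]

end_cycle[1] = 10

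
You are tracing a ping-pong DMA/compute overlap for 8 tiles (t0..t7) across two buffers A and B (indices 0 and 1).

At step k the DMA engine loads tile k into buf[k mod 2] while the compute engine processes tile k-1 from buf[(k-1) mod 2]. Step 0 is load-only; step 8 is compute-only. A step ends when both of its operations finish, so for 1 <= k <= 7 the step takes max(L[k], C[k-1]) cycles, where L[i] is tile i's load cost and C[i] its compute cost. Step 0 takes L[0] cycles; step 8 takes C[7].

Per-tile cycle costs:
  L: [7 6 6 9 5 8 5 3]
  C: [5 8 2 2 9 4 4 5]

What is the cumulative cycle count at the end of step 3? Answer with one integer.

end_cycle[3] = 30

[0] DMA t0→A (7c) ∥ CU idle ⇒ 7c, clock 7
[1] DMA t1→B (6c) ∥ CU A:t0 (5c) ⇒ 6c, clock 13
[2] DMA t2→A (6c) ∥ CU B:t1 (8c) ⇒ 8c, clock 21
[3] DMA t3→B (9c) ∥ CU A:t2 (2c) ⇒ 9c, clock 30
[4] DMA t4→A (5c) ∥ CU B:t3 (2c) ⇒ 5c, clock 35
[5] DMA t5→B (8c) ∥ CU A:t4 (9c) ⇒ 9c, clock 44
[6] DMA t6→A (5c) ∥ CU B:t5 (4c) ⇒ 5c, clock 49
[7] DMA t7→B (3c) ∥ CU A:t6 (4c) ⇒ 4c, clock 53
[8] DMA idle ∥ CU B:t7 (5c) ⇒ 5c, clock 58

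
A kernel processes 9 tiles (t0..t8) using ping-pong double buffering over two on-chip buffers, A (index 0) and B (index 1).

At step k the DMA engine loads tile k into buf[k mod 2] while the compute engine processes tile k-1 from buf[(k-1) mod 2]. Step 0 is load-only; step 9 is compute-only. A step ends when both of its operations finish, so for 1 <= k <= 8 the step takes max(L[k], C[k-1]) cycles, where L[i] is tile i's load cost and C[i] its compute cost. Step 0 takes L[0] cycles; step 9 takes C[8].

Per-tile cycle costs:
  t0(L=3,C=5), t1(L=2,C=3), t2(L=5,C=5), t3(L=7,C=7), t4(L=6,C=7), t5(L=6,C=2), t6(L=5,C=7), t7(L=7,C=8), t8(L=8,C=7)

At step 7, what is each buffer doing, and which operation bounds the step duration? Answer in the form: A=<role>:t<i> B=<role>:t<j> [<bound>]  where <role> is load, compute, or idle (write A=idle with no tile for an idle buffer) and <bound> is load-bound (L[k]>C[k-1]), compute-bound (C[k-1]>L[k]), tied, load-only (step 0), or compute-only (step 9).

k=0 load=t0/3c comp=- wait=3 total=3
k=1 load=t1/2c comp=t0/5c wait=5 total=8
k=2 load=t2/5c comp=t1/3c wait=5 total=13
k=3 load=t3/7c comp=t2/5c wait=7 total=20
k=4 load=t4/6c comp=t3/7c wait=7 total=27
k=5 load=t5/6c comp=t4/7c wait=7 total=34
k=6 load=t6/5c comp=t5/2c wait=5 total=39
k=7 load=t7/7c comp=t6/7c wait=7 total=46
k=8 load=t8/8c comp=t7/8c wait=8 total=54
k=9 load=- comp=t8/7c wait=7 total=61

step 7: A=compute:t6 B=load:t7 [tied]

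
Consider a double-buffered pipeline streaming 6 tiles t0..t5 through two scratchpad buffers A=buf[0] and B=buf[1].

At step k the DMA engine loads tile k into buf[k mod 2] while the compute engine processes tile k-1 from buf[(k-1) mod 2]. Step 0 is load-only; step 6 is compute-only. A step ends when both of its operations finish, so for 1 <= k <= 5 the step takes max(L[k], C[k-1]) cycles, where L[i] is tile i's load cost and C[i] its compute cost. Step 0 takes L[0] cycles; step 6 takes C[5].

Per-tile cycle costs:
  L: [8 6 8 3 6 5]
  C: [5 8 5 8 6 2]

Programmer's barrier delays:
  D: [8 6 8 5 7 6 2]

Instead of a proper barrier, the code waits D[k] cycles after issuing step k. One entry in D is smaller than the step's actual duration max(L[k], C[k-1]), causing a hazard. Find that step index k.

[0] required=L[0]=8=8 vs D=8 ok
[1] required=max(L[1]=6,C[0]=5)=6 vs D=6 ok
[2] required=max(L[2]=8,C[1]=8)=8 vs D=8 ok
[3] required=max(L[3]=3,C[2]=5)=5 vs D=5 ok
[4] required=max(L[4]=6,C[3]=8)=8 vs D=7 SHORT
[5] required=max(L[5]=5,C[4]=6)=6 vs D=6 ok
[6] required=C[5]=2=2 vs D=2 ok

hazard at step 4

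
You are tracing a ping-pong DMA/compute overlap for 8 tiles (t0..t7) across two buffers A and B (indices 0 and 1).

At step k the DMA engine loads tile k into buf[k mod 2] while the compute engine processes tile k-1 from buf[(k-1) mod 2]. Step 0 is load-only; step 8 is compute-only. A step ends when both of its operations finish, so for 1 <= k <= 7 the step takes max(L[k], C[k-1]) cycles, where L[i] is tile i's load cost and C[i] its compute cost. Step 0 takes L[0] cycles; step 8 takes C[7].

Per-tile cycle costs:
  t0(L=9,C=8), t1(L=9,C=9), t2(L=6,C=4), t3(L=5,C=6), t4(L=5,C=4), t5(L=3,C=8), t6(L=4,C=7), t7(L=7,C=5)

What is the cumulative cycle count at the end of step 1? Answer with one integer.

  0. 9=9c; end=9; A:t0 B:-
  1. max(9,8)=9c; end=18; A:t0 B:t1
  2. max(6,9)=9c; end=27; A:t2 B:t1
  3. max(5,4)=5c; end=32; A:t2 B:t3
  4. max(5,6)=6c; end=38; A:t4 B:t3
  5. max(3,4)=4c; end=42; A:t4 B:t5
  6. max(4,8)=8c; end=50; A:t6 B:t5
  7. max(7,7)=7c; end=57; A:t6 B:t7
  8. 5=5c; end=62; A:t6 B:t7

end_cycle[1] = 18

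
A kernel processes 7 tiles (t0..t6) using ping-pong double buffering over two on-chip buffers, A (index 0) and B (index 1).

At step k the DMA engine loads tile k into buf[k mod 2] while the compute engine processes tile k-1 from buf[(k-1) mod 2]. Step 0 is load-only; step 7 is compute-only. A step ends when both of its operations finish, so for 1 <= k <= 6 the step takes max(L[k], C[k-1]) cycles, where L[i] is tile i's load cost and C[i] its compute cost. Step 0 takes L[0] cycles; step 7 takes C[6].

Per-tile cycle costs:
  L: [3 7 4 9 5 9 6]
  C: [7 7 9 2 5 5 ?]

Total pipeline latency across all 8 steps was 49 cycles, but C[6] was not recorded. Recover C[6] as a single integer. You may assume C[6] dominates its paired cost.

C[6] = 3

step 0: dur = L[0]=3 = 3
step 1: dur = max(L[1]=7, C[0]=7) = 7
step 2: dur = max(L[2]=4, C[1]=7) = 7
step 3: dur = max(L[3]=9, C[2]=9) = 9
step 4: dur = max(L[4]=5, C[3]=2) = 5
step 5: dur = max(L[5]=9, C[4]=5) = 9
step 6: dur = max(L[6]=6, C[5]=5) = 6
step 7: dur = C[6]=? = C[6]  (unknown; binding)
sum of known step durations = 46
dur[7] = total - known = 49 - 46 = 3
C[6] is the binding max in step 7, so C[6] = dur[7] = 3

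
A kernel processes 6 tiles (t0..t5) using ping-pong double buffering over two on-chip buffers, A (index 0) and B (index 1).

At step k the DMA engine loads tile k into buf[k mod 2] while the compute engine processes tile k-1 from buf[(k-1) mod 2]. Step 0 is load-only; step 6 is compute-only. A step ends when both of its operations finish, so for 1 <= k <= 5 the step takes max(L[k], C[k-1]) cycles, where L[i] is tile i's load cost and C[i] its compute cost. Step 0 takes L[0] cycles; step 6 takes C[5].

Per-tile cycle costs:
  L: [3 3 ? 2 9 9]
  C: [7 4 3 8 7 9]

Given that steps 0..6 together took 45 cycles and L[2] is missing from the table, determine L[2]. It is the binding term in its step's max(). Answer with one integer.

step 0 = dur = L[0]=3 = 3
step 1 = dur = max(L[1]=3, C[0]=7) = 7
step 2 = dur = max(L[2]=?, C[1]=4) = L[2]  (unknown; binding)
step 3 = dur = max(L[3]=2, C[2]=3) = 3
step 4 = dur = max(L[4]=9, C[3]=8) = 9
step 5 = dur = max(L[5]=9, C[4]=7) = 9
step 6 = dur = C[5]=9 = 9
sum of known step durations = 40
dur[2] = total - known = 45 - 40 = 5
L[2] is the binding max in step 2, so L[2] = dur[2] = 5

L[2] = 5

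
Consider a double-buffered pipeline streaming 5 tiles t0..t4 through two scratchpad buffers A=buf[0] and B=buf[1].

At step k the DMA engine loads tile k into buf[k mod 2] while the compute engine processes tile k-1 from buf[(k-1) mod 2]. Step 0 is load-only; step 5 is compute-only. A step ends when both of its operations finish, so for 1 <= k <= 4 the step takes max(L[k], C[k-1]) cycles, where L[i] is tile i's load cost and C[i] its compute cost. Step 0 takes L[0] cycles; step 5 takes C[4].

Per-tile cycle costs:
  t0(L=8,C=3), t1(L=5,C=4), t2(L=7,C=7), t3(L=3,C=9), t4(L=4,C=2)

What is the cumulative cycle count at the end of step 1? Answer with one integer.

[0] DMA t0→A (8c) ∥ CU idle ⇒ 8c, clock 8
[1] DMA t1→B (5c) ∥ CU A:t0 (3c) ⇒ 5c, clock 13
[2] DMA t2→A (7c) ∥ CU B:t1 (4c) ⇒ 7c, clock 20
[3] DMA t3→B (3c) ∥ CU A:t2 (7c) ⇒ 7c, clock 27
[4] DMA t4→A (4c) ∥ CU B:t3 (9c) ⇒ 9c, clock 36
[5] DMA idle ∥ CU A:t4 (2c) ⇒ 2c, clock 38

end_cycle[1] = 13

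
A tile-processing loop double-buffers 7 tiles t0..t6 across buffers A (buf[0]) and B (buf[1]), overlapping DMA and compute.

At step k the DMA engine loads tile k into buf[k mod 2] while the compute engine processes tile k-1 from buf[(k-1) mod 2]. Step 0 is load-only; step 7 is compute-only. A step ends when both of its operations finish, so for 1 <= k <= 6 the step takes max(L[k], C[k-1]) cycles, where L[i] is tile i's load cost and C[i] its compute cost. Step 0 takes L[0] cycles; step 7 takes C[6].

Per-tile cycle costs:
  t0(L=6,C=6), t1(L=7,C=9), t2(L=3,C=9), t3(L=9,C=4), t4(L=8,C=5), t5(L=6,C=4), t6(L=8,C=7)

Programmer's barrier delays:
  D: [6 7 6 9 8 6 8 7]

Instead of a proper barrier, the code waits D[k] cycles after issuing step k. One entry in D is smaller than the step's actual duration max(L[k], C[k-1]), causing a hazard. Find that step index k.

k=0 barrier L[0]=6→6c, D[0]=6 ok
k=1 barrier max(L[1]=7,C[0]=6)→7c, D[1]=7 ok
k=2 barrier max(L[2]=3,C[1]=9)→9c, D[2]=6 SHORT
k=3 barrier max(L[3]=9,C[2]=9)→9c, D[3]=9 ok
k=4 barrier max(L[4]=8,C[3]=4)→8c, D[4]=8 ok
k=5 barrier max(L[5]=6,C[4]=5)→6c, D[5]=6 ok
k=6 barrier max(L[6]=8,C[5]=4)→8c, D[6]=8 ok
k=7 barrier C[6]=7→7c, D[7]=7 ok

hazard at step 2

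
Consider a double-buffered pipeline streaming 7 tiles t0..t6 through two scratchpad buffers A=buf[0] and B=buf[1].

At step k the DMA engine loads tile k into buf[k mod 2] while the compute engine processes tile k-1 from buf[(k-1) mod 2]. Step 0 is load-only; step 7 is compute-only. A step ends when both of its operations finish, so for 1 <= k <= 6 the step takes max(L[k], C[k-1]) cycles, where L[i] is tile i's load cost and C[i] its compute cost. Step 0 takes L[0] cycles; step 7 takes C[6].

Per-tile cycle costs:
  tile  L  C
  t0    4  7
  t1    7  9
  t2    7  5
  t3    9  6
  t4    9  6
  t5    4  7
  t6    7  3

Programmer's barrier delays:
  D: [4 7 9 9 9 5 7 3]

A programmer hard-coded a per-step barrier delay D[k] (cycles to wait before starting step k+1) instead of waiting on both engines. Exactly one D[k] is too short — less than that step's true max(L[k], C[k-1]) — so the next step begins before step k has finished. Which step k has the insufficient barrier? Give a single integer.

k=0 barrier L[0]=4→4c, D[0]=4 ok
k=1 barrier max(L[1]=7,C[0]=7)→7c, D[1]=7 ok
k=2 barrier max(L[2]=7,C[1]=9)→9c, D[2]=9 ok
k=3 barrier max(L[3]=9,C[2]=5)→9c, D[3]=9 ok
k=4 barrier max(L[4]=9,C[3]=6)→9c, D[4]=9 ok
k=5 barrier max(L[5]=4,C[4]=6)→6c, D[5]=5 SHORT
k=6 barrier max(L[6]=7,C[5]=7)→7c, D[6]=7 ok
k=7 barrier C[6]=3→3c, D[7]=3 ok

hazard at step 5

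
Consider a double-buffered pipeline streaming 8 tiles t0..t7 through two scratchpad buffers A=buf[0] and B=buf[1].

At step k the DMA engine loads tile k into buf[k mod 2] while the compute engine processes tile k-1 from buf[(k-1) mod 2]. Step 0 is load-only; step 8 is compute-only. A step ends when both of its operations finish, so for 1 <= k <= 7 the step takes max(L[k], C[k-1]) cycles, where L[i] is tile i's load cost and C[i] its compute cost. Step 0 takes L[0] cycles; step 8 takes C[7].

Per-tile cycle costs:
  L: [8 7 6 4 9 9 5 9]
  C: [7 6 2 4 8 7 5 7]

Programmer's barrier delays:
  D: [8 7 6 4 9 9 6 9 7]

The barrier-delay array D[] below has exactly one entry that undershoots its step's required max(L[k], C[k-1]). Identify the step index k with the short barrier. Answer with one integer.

k=0 barrier L[0]=8→8c, D[0]=8 ok
k=1 barrier max(L[1]=7,C[0]=7)→7c, D[1]=7 ok
k=2 barrier max(L[2]=6,C[1]=6)→6c, D[2]=6 ok
k=3 barrier max(L[3]=4,C[2]=2)→4c, D[3]=4 ok
k=4 barrier max(L[4]=9,C[3]=4)→9c, D[4]=9 ok
k=5 barrier max(L[5]=9,C[4]=8)→9c, D[5]=9 ok
k=6 barrier max(L[6]=5,C[5]=7)→7c, D[6]=6 SHORT
k=7 barrier max(L[7]=9,C[6]=5)→9c, D[7]=9 ok
k=8 barrier C[7]=7→7c, D[8]=7 ok

hazard at step 6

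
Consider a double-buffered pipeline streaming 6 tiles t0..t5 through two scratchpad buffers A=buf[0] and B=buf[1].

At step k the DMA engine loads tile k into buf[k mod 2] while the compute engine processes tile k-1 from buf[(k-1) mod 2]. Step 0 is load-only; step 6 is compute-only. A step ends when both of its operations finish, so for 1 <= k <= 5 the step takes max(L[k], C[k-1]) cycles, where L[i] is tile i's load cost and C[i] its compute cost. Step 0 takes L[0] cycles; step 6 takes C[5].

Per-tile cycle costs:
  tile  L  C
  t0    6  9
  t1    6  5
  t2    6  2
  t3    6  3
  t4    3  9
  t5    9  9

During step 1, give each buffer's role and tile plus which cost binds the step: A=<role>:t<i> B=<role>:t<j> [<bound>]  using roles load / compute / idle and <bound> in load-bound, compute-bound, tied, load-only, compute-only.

step 1: A=compute:t0 B=load:t1 [compute-bound]

[0] DMA t0→A (6c) ∥ CU idle ⇒ 6c, clock 6
[1] DMA t1→B (6c) ∥ CU A:t0 (9c) ⇒ 9c, clock 15
[2] DMA t2→A (6c) ∥ CU B:t1 (5c) ⇒ 6c, clock 21
[3] DMA t3→B (6c) ∥ CU A:t2 (2c) ⇒ 6c, clock 27
[4] DMA t4→A (3c) ∥ CU B:t3 (3c) ⇒ 3c, clock 30
[5] DMA t5→B (9c) ∥ CU A:t4 (9c) ⇒ 9c, clock 39
[6] DMA idle ∥ CU B:t5 (9c) ⇒ 9c, clock 48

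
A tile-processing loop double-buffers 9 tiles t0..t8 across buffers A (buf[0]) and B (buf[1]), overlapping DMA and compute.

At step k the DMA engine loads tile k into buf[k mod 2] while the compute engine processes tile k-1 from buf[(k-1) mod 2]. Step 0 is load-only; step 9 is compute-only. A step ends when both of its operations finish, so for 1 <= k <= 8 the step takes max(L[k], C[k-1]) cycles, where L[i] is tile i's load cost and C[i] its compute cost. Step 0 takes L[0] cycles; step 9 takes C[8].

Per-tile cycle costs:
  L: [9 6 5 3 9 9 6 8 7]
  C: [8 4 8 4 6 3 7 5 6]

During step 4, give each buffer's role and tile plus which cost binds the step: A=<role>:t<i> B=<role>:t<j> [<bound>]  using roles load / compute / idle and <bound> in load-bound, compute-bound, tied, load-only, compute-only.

k=0 load=t0/9c comp=- wait=9 total=9
k=1 load=t1/6c comp=t0/8c wait=8 total=17
k=2 load=t2/5c comp=t1/4c wait=5 total=22
k=3 load=t3/3c comp=t2/8c wait=8 total=30
k=4 load=t4/9c comp=t3/4c wait=9 total=39
k=5 load=t5/9c comp=t4/6c wait=9 total=48
k=6 load=t6/6c comp=t5/3c wait=6 total=54
k=7 load=t7/8c comp=t6/7c wait=8 total=62
k=8 load=t8/7c comp=t7/5c wait=7 total=69
k=9 load=- comp=t8/6c wait=6 total=75

step 4: A=load:t4 B=compute:t3 [load-bound]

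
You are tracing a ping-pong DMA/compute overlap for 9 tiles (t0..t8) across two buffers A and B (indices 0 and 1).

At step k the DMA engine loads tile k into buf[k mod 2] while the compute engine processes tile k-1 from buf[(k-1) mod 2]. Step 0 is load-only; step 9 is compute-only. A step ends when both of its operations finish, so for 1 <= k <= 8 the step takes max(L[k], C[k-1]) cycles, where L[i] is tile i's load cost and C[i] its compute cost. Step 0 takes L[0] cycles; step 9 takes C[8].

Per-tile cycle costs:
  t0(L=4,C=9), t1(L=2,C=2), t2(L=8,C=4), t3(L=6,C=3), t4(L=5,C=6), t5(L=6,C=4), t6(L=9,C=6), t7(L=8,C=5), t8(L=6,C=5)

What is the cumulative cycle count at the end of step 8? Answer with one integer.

end_cycle[8] = 61

  0. 4=4c; end=4; A:t0 B:-
  1. max(2,9)=9c; end=13; A:t0 B:t1
  2. max(8,2)=8c; end=21; A:t2 B:t1
  3. max(6,4)=6c; end=27; A:t2 B:t3
  4. max(5,3)=5c; end=32; A:t4 B:t3
  5. max(6,6)=6c; end=38; A:t4 B:t5
  6. max(9,4)=9c; end=47; A:t6 B:t5
  7. max(8,6)=8c; end=55; A:t6 B:t7
  8. max(6,5)=6c; end=61; A:t8 B:t7
  9. 5=5c; end=66; A:t8 B:t7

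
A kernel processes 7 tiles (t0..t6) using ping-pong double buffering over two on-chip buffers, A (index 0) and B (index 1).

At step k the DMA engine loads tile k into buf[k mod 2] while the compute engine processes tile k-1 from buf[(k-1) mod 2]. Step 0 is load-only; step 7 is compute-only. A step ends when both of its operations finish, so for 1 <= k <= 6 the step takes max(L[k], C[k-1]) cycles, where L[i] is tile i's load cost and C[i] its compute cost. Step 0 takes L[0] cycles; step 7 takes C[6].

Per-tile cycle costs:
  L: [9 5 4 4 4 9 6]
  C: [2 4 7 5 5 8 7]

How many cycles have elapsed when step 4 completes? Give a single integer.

end_cycle[4] = 30

step 0: L[0]=9 → dur=9, Σ=9 | A=load:t0 B=idle [load-only]
step 1: L[1]=5 C[0]=2 → dur=5, Σ=14 | A=compute:t0 B=load:t1 [load-bound]
step 2: L[2]=4 C[1]=4 → dur=4, Σ=18 | A=load:t2 B=compute:t1 [tied]
step 3: L[3]=4 C[2]=7 → dur=7, Σ=25 | A=compute:t2 B=load:t3 [compute-bound]
step 4: L[4]=4 C[3]=5 → dur=5, Σ=30 | A=load:t4 B=compute:t3 [compute-bound]
step 5: L[5]=9 C[4]=5 → dur=9, Σ=39 | A=compute:t4 B=load:t5 [load-bound]
step 6: L[6]=6 C[5]=8 → dur=8, Σ=47 | A=load:t6 B=compute:t5 [compute-bound]
step 7: C[6]=7 → dur=7, Σ=54 | A=compute:t6 B=idle [compute-only]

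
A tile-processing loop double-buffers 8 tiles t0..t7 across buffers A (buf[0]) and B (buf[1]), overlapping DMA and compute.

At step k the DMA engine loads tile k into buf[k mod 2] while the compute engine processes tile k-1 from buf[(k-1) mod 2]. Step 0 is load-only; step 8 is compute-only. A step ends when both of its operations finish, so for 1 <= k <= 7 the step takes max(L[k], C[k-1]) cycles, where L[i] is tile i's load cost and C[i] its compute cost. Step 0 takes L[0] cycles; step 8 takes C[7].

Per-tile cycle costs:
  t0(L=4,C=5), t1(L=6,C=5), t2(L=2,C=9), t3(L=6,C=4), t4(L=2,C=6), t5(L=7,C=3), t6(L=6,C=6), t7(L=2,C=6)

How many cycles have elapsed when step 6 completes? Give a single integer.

end_cycle[6] = 41

k=0 load=t0/4c comp=- wait=4 total=4
k=1 load=t1/6c comp=t0/5c wait=6 total=10
k=2 load=t2/2c comp=t1/5c wait=5 total=15
k=3 load=t3/6c comp=t2/9c wait=9 total=24
k=4 load=t4/2c comp=t3/4c wait=4 total=28
k=5 load=t5/7c comp=t4/6c wait=7 total=35
k=6 load=t6/6c comp=t5/3c wait=6 total=41
k=7 load=t7/2c comp=t6/6c wait=6 total=47
k=8 load=- comp=t7/6c wait=6 total=53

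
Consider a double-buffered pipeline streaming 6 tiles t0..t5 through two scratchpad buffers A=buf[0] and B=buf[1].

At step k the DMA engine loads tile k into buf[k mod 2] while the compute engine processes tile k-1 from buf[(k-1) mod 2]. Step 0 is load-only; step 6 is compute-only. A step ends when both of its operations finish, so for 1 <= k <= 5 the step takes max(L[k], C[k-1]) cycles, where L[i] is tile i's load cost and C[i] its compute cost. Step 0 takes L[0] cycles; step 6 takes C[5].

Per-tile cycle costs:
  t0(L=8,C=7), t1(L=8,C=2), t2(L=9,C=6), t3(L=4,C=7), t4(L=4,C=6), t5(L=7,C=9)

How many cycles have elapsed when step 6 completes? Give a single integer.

end_cycle[6] = 54

  0. 8=8c; end=8; A:t0 B:-
  1. max(8,7)=8c; end=16; A:t0 B:t1
  2. max(9,2)=9c; end=25; A:t2 B:t1
  3. max(4,6)=6c; end=31; A:t2 B:t3
  4. max(4,7)=7c; end=38; A:t4 B:t3
  5. max(7,6)=7c; end=45; A:t4 B:t5
  6. 9=9c; end=54; A:t4 B:t5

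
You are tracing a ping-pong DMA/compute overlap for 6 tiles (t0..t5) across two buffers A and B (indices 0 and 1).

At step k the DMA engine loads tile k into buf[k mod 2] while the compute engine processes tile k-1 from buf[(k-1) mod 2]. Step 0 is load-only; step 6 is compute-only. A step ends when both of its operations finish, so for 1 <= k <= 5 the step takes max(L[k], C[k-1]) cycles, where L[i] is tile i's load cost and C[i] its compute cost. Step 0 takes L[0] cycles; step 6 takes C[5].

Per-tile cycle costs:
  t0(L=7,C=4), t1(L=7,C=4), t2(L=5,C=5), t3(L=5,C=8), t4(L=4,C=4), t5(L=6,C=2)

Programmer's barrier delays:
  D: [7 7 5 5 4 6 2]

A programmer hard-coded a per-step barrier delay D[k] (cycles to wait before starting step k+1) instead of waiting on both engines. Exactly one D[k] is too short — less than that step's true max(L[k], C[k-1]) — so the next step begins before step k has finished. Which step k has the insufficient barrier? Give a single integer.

hazard at step 4

k=0 barrier L[0]=7→7c, D[0]=7 ok
k=1 barrier max(L[1]=7,C[0]=4)→7c, D[1]=7 ok
k=2 barrier max(L[2]=5,C[1]=4)→5c, D[2]=5 ok
k=3 barrier max(L[3]=5,C[2]=5)→5c, D[3]=5 ok
k=4 barrier max(L[4]=4,C[3]=8)→8c, D[4]=4 SHORT
k=5 barrier max(L[5]=6,C[4]=4)→6c, D[5]=6 ok
k=6 barrier C[5]=2→2c, D[6]=2 ok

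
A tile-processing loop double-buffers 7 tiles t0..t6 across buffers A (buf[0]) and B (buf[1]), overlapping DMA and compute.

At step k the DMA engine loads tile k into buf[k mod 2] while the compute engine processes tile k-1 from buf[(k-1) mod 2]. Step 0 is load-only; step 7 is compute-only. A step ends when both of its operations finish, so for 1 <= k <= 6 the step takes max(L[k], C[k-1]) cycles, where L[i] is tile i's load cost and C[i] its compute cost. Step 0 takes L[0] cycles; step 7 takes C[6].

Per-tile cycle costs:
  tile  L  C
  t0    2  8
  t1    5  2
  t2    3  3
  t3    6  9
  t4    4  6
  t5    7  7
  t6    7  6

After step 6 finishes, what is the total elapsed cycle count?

end_cycle[6] = 42

step 0: L[0]=2 → dur=2, Σ=2 | A=load:t0 B=idle [load-only]
step 1: L[1]=5 C[0]=8 → dur=8, Σ=10 | A=compute:t0 B=load:t1 [compute-bound]
step 2: L[2]=3 C[1]=2 → dur=3, Σ=13 | A=load:t2 B=compute:t1 [load-bound]
step 3: L[3]=6 C[2]=3 → dur=6, Σ=19 | A=compute:t2 B=load:t3 [load-bound]
step 4: L[4]=4 C[3]=9 → dur=9, Σ=28 | A=load:t4 B=compute:t3 [compute-bound]
step 5: L[5]=7 C[4]=6 → dur=7, Σ=35 | A=compute:t4 B=load:t5 [load-bound]
step 6: L[6]=7 C[5]=7 → dur=7, Σ=42 | A=load:t6 B=compute:t5 [tied]
step 7: C[6]=6 → dur=6, Σ=48 | A=compute:t6 B=idle [compute-only]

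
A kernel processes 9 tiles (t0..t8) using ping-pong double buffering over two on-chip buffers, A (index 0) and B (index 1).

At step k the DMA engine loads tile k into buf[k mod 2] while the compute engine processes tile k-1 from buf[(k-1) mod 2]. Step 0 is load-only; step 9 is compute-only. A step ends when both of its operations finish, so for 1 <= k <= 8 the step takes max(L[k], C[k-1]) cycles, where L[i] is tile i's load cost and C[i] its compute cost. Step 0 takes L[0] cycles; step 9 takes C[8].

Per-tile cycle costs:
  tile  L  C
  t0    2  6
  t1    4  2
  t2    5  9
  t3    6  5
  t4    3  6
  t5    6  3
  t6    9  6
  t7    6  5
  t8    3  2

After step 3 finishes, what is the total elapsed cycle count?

end_cycle[3] = 22

step 0: L[0]=2 → dur=2, Σ=2 | A=load:t0 B=idle [load-only]
step 1: L[1]=4 C[0]=6 → dur=6, Σ=8 | A=compute:t0 B=load:t1 [compute-bound]
step 2: L[2]=5 C[1]=2 → dur=5, Σ=13 | A=load:t2 B=compute:t1 [load-bound]
step 3: L[3]=6 C[2]=9 → dur=9, Σ=22 | A=compute:t2 B=load:t3 [compute-bound]
step 4: L[4]=3 C[3]=5 → dur=5, Σ=27 | A=load:t4 B=compute:t3 [compute-bound]
step 5: L[5]=6 C[4]=6 → dur=6, Σ=33 | A=compute:t4 B=load:t5 [tied]
step 6: L[6]=9 C[5]=3 → dur=9, Σ=42 | A=load:t6 B=compute:t5 [load-bound]
step 7: L[7]=6 C[6]=6 → dur=6, Σ=48 | A=compute:t6 B=load:t7 [tied]
step 8: L[8]=3 C[7]=5 → dur=5, Σ=53 | A=load:t8 B=compute:t7 [compute-bound]
step 9: C[8]=2 → dur=2, Σ=55 | A=compute:t8 B=idle [compute-only]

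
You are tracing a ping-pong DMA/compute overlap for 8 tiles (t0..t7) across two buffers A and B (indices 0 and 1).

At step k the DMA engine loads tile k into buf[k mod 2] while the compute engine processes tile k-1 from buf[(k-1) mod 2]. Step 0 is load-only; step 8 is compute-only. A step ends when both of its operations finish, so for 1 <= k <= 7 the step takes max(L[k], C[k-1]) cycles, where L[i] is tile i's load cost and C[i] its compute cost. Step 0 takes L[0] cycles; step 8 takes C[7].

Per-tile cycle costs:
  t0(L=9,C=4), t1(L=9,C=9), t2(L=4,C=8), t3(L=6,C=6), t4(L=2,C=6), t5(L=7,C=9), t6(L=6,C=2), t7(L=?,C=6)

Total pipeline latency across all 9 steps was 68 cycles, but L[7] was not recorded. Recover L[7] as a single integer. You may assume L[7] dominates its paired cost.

step 0: dur = L[0]=9 = 9
step 1: dur = max(L[1]=9, C[0]=4) = 9
step 2: dur = max(L[2]=4, C[1]=9) = 9
step 3: dur = max(L[3]=6, C[2]=8) = 8
step 4: dur = max(L[4]=2, C[3]=6) = 6
step 5: dur = max(L[5]=7, C[4]=6) = 7
step 6: dur = max(L[6]=6, C[5]=9) = 9
step 7: dur = max(L[7]=?, C[6]=2) = L[7]  (unknown; binding)
step 8: dur = C[7]=6 = 6
sum of known step durations = 63
dur[7] = total - known = 68 - 63 = 5
L[7] is the binding max in step 7, so L[7] = dur[7] = 5

L[7] = 5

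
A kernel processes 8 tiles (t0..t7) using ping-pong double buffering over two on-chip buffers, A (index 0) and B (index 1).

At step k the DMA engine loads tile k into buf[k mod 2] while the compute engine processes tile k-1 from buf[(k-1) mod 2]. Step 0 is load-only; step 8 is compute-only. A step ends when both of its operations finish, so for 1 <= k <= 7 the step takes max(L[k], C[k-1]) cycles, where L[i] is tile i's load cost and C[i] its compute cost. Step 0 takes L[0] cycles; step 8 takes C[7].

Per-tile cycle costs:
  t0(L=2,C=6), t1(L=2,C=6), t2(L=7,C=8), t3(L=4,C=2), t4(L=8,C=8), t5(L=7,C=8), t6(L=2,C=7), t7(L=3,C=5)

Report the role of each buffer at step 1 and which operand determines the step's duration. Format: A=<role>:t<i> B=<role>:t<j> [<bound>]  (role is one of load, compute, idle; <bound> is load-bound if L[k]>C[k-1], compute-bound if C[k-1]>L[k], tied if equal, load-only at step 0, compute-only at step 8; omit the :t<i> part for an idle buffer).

step 1: A=compute:t0 B=load:t1 [compute-bound]

[0] DMA t0→A (2c) ∥ CU idle ⇒ 2c, clock 2
[1] DMA t1→B (2c) ∥ CU A:t0 (6c) ⇒ 6c, clock 8
[2] DMA t2→A (7c) ∥ CU B:t1 (6c) ⇒ 7c, clock 15
[3] DMA t3→B (4c) ∥ CU A:t2 (8c) ⇒ 8c, clock 23
[4] DMA t4→A (8c) ∥ CU B:t3 (2c) ⇒ 8c, clock 31
[5] DMA t5→B (7c) ∥ CU A:t4 (8c) ⇒ 8c, clock 39
[6] DMA t6→A (2c) ∥ CU B:t5 (8c) ⇒ 8c, clock 47
[7] DMA t7→B (3c) ∥ CU A:t6 (7c) ⇒ 7c, clock 54
[8] DMA idle ∥ CU B:t7 (5c) ⇒ 5c, clock 59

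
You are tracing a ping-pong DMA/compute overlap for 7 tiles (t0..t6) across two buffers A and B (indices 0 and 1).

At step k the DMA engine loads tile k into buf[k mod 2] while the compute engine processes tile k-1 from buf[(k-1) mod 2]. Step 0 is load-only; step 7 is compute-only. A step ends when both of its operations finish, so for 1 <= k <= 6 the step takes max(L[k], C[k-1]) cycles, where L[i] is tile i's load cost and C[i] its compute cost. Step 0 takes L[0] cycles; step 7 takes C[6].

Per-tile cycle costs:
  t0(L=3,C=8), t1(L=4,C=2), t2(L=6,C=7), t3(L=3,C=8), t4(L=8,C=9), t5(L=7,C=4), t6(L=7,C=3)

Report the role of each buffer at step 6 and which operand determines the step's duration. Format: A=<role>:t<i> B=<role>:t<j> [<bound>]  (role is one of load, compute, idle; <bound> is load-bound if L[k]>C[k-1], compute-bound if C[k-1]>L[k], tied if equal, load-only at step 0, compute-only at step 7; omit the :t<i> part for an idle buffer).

  0. 3=3c; end=3; A:t0 B:-
  1. max(4,8)=8c; end=11; A:t0 B:t1
  2. max(6,2)=6c; end=17; A:t2 B:t1
  3. max(3,7)=7c; end=24; A:t2 B:t3
  4. max(8,8)=8c; end=32; A:t4 B:t3
  5. max(7,9)=9c; end=41; A:t4 B:t5
  6. max(7,4)=7c; end=48; A:t6 B:t5
  7. 3=3c; end=51; A:t6 B:t5

step 6: A=load:t6 B=compute:t5 [load-bound]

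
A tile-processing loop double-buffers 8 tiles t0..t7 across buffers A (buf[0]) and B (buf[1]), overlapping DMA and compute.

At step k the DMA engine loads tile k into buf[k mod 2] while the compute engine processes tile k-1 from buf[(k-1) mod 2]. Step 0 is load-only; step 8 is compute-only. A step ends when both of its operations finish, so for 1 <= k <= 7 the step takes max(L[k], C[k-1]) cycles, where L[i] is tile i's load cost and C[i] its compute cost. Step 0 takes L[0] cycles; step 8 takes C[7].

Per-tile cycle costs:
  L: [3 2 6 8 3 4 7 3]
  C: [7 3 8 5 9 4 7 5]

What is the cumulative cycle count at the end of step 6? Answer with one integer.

end_cycle[6] = 45

step 0: L[0]=3 → dur=3, Σ=3 | A=load:t0 B=idle [load-only]
step 1: L[1]=2 C[0]=7 → dur=7, Σ=10 | A=compute:t0 B=load:t1 [compute-bound]
step 2: L[2]=6 C[1]=3 → dur=6, Σ=16 | A=load:t2 B=compute:t1 [load-bound]
step 3: L[3]=8 C[2]=8 → dur=8, Σ=24 | A=compute:t2 B=load:t3 [tied]
step 4: L[4]=3 C[3]=5 → dur=5, Σ=29 | A=load:t4 B=compute:t3 [compute-bound]
step 5: L[5]=4 C[4]=9 → dur=9, Σ=38 | A=compute:t4 B=load:t5 [compute-bound]
step 6: L[6]=7 C[5]=4 → dur=7, Σ=45 | A=load:t6 B=compute:t5 [load-bound]
step 7: L[7]=3 C[6]=7 → dur=7, Σ=52 | A=compute:t6 B=load:t7 [compute-bound]
step 8: C[7]=5 → dur=5, Σ=57 | A=idle B=compute:t7 [compute-only]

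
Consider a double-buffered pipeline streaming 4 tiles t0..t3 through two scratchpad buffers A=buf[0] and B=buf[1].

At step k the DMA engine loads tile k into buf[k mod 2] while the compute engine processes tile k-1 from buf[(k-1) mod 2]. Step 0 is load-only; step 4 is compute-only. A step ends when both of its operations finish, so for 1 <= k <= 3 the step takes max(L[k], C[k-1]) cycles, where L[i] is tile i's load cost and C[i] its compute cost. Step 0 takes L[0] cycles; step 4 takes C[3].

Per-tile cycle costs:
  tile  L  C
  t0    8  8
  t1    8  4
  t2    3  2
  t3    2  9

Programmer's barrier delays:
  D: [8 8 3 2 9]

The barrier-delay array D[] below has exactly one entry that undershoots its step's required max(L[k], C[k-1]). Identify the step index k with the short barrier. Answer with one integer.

k=0 barrier L[0]=8→8c, D[0]=8 ok
k=1 barrier max(L[1]=8,C[0]=8)→8c, D[1]=8 ok
k=2 barrier max(L[2]=3,C[1]=4)→4c, D[2]=3 SHORT
k=3 barrier max(L[3]=2,C[2]=2)→2c, D[3]=2 ok
k=4 barrier C[3]=9→9c, D[4]=9 ok

hazard at step 2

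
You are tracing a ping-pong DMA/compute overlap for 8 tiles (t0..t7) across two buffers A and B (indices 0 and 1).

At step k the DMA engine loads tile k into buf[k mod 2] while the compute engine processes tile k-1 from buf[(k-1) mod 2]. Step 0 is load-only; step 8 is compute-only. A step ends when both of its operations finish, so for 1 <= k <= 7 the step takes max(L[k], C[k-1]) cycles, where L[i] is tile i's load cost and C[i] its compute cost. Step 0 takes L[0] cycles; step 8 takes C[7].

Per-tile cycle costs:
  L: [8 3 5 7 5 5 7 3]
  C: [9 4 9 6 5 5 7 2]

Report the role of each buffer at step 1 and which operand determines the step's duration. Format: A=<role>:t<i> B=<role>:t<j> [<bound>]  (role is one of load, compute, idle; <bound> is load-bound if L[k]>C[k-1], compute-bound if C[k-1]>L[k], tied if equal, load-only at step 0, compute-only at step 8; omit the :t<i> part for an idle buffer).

step 1: A=compute:t0 B=load:t1 [compute-bound]

k=0 load=t0/8c comp=- wait=8 total=8
k=1 load=t1/3c comp=t0/9c wait=9 total=17
k=2 load=t2/5c comp=t1/4c wait=5 total=22
k=3 load=t3/7c comp=t2/9c wait=9 total=31
k=4 load=t4/5c comp=t3/6c wait=6 total=37
k=5 load=t5/5c comp=t4/5c wait=5 total=42
k=6 load=t6/7c comp=t5/5c wait=7 total=49
k=7 load=t7/3c comp=t6/7c wait=7 total=56
k=8 load=- comp=t7/2c wait=2 total=58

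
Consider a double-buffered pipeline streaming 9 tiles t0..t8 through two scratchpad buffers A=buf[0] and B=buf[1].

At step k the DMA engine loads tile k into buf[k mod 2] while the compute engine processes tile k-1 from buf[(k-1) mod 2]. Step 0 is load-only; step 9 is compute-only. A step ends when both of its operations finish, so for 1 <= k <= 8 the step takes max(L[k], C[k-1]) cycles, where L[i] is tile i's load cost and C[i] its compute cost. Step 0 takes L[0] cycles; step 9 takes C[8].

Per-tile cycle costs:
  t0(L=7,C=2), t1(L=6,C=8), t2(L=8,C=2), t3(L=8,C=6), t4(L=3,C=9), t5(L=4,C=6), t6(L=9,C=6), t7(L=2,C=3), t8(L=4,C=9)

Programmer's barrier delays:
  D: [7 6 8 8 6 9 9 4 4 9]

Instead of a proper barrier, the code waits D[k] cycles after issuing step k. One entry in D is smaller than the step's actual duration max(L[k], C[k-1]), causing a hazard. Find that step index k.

hazard at step 7

k=0 barrier L[0]=7→7c, D[0]=7 ok
k=1 barrier max(L[1]=6,C[0]=2)→6c, D[1]=6 ok
k=2 barrier max(L[2]=8,C[1]=8)→8c, D[2]=8 ok
k=3 barrier max(L[3]=8,C[2]=2)→8c, D[3]=8 ok
k=4 barrier max(L[4]=3,C[3]=6)→6c, D[4]=6 ok
k=5 barrier max(L[5]=4,C[4]=9)→9c, D[5]=9 ok
k=6 barrier max(L[6]=9,C[5]=6)→9c, D[6]=9 ok
k=7 barrier max(L[7]=2,C[6]=6)→6c, D[7]=4 SHORT
k=8 barrier max(L[8]=4,C[7]=3)→4c, D[8]=4 ok
k=9 barrier C[8]=9→9c, D[9]=9 ok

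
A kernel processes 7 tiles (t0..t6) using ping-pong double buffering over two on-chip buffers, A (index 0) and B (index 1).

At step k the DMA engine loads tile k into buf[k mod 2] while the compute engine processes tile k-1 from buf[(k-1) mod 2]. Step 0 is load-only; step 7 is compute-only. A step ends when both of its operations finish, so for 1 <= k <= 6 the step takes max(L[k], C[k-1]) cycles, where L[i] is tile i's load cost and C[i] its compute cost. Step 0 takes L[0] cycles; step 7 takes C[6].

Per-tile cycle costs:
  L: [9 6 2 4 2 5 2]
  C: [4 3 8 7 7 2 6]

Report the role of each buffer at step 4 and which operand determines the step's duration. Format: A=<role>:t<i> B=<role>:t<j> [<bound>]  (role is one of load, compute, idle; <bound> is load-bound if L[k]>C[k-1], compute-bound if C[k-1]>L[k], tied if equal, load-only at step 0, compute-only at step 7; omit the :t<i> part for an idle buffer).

step 4: A=load:t4 B=compute:t3 [compute-bound]

k=0 load=t0/9c comp=- wait=9 total=9
k=1 load=t1/6c comp=t0/4c wait=6 total=15
k=2 load=t2/2c comp=t1/3c wait=3 total=18
k=3 load=t3/4c comp=t2/8c wait=8 total=26
k=4 load=t4/2c comp=t3/7c wait=7 total=33
k=5 load=t5/5c comp=t4/7c wait=7 total=40
k=6 load=t6/2c comp=t5/2c wait=2 total=42
k=7 load=- comp=t6/6c wait=6 total=48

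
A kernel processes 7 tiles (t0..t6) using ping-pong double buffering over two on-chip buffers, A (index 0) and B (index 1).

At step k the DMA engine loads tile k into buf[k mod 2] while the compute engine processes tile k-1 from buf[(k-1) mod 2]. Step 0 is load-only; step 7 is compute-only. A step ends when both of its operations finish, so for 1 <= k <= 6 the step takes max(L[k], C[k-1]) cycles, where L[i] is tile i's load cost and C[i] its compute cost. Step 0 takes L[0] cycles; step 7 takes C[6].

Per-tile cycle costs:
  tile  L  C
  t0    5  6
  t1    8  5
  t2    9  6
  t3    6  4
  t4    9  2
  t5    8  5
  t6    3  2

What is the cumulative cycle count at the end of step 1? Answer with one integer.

step 0: L[0]=5 → dur=5, Σ=5 | A=load:t0 B=idle [load-only]
step 1: L[1]=8 C[0]=6 → dur=8, Σ=13 | A=compute:t0 B=load:t1 [load-bound]
step 2: L[2]=9 C[1]=5 → dur=9, Σ=22 | A=load:t2 B=compute:t1 [load-bound]
step 3: L[3]=6 C[2]=6 → dur=6, Σ=28 | A=compute:t2 B=load:t3 [tied]
step 4: L[4]=9 C[3]=4 → dur=9, Σ=37 | A=load:t4 B=compute:t3 [load-bound]
step 5: L[5]=8 C[4]=2 → dur=8, Σ=45 | A=compute:t4 B=load:t5 [load-bound]
step 6: L[6]=3 C[5]=5 → dur=5, Σ=50 | A=load:t6 B=compute:t5 [compute-bound]
step 7: C[6]=2 → dur=2, Σ=52 | A=compute:t6 B=idle [compute-only]

end_cycle[1] = 13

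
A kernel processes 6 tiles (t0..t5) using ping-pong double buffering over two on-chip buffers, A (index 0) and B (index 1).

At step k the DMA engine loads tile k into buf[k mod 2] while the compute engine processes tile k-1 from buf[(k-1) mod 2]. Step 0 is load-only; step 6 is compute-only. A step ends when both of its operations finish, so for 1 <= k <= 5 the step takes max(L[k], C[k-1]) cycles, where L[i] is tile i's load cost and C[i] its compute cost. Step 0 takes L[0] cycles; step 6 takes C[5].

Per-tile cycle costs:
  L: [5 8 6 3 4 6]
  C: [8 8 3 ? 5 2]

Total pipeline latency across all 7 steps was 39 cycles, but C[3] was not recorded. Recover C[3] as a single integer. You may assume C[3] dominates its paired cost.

step 0 | dur = L[0]=5 = 5
step 1 | dur = max(L[1]=8, C[0]=8) = 8
step 2 | dur = max(L[2]=6, C[1]=8) = 8
step 3 | dur = max(L[3]=3, C[2]=3) = 3
step 4 | dur = max(L[4]=4, C[3]=?) = C[3]  (unknown; binding)
step 5 | dur = max(L[5]=6, C[4]=5) = 6
step 6 | dur = C[5]=2 = 2
sum of known step durations = 32
dur[4] = total - known = 39 - 32 = 7
C[3] is the binding max in step 4, so C[3] = dur[4] = 7

C[3] = 7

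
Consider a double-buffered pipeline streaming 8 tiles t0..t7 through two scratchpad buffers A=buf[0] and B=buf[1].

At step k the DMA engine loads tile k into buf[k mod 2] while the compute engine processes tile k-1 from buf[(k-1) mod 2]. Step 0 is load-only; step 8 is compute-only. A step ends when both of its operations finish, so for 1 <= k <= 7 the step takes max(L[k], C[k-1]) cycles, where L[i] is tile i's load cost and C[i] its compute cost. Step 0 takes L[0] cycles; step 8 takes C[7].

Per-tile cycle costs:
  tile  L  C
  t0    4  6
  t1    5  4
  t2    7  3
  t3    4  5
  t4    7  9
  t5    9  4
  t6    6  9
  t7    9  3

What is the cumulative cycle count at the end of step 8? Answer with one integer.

end_cycle[8] = 55

step 0: L[0]=4 → dur=4, Σ=4 | A=load:t0 B=idle [load-only]
step 1: L[1]=5 C[0]=6 → dur=6, Σ=10 | A=compute:t0 B=load:t1 [compute-bound]
step 2: L[2]=7 C[1]=4 → dur=7, Σ=17 | A=load:t2 B=compute:t1 [load-bound]
step 3: L[3]=4 C[2]=3 → dur=4, Σ=21 | A=compute:t2 B=load:t3 [load-bound]
step 4: L[4]=7 C[3]=5 → dur=7, Σ=28 | A=load:t4 B=compute:t3 [load-bound]
step 5: L[5]=9 C[4]=9 → dur=9, Σ=37 | A=compute:t4 B=load:t5 [tied]
step 6: L[6]=6 C[5]=4 → dur=6, Σ=43 | A=load:t6 B=compute:t5 [load-bound]
step 7: L[7]=9 C[6]=9 → dur=9, Σ=52 | A=compute:t6 B=load:t7 [tied]
step 8: C[7]=3 → dur=3, Σ=55 | A=idle B=compute:t7 [compute-only]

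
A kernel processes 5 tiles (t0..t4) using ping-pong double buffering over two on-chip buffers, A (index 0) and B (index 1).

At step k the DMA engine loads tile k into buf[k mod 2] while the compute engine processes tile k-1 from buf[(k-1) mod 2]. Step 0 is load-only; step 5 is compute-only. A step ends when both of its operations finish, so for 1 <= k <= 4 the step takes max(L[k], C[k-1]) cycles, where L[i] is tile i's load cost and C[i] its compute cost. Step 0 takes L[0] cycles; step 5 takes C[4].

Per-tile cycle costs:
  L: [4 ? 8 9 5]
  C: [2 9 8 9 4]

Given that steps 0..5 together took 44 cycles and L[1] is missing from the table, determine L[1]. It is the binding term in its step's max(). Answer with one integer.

L[1] = 9

step 0 = dur = L[0]=4 = 4
step 1 = dur = max(L[1]=?, C[0]=2) = L[1]  (unknown; binding)
step 2 = dur = max(L[2]=8, C[1]=9) = 9
step 3 = dur = max(L[3]=9, C[2]=8) = 9
step 4 = dur = max(L[4]=5, C[3]=9) = 9
step 5 = dur = C[4]=4 = 4
sum of known step durations = 35
dur[1] = total - known = 44 - 35 = 9
L[1] is the binding max in step 1, so L[1] = dur[1] = 9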